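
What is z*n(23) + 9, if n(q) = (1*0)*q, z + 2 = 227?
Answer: 9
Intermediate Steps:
z = 225 (z = -2 + 227 = 225)
n(q) = 0 (n(q) = 0*q = 0)
z*n(23) + 9 = 225*0 + 9 = 0 + 9 = 9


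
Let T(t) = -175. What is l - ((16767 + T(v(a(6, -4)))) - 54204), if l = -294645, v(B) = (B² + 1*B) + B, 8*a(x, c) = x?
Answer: -257033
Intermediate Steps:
a(x, c) = x/8
v(B) = B² + 2*B (v(B) = (B² + B) + B = (B + B²) + B = B² + 2*B)
l - ((16767 + T(v(a(6, -4)))) - 54204) = -294645 - ((16767 - 175) - 54204) = -294645 - (16592 - 54204) = -294645 - 1*(-37612) = -294645 + 37612 = -257033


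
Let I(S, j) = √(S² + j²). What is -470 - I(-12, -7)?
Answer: -470 - √193 ≈ -483.89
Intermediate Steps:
-470 - I(-12, -7) = -470 - √((-12)² + (-7)²) = -470 - √(144 + 49) = -470 - √193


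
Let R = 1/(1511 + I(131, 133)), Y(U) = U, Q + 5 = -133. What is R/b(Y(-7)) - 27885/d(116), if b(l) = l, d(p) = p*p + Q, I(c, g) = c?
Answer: -80130877/38269273 ≈ -2.0939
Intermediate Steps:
Q = -138 (Q = -5 - 133 = -138)
d(p) = -138 + p² (d(p) = p*p - 138 = p² - 138 = -138 + p²)
R = 1/1642 (R = 1/(1511 + 131) = 1/1642 ≈ 0.00060901)
R/b(Y(-7)) - 27885/d(116) = (1/1642)/(-7) - 27885/(-138 + 116²) = (1/1642)*(-⅐) - 27885/(-138 + 13456) = -1/11494 - 27885/13318 = -80130877/38269273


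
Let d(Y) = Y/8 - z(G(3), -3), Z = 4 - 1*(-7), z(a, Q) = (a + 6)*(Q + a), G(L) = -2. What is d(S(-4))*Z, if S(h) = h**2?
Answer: 242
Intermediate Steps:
z(a, Q) = (6 + a)*(Q + a)
Z = 11 (Z = 4 + 7 = 11)
d(Y) = 20 + Y/8 (d(Y) = Y/8 - ((-2)**2 + 6*(-3) + 6*(-2) - 3*(-2)) = Y*(1/8) - (4 - 18 - 12 + 6) = Y/8 - 1*(-20) = Y/8 + 20 = 20 + Y/8)
d(S(-4))*Z = (20 + (1/8)*(-4)**2)*11 = (20 + (1/8)*16)*11 = (20 + 2)*11 = 22*11 = 242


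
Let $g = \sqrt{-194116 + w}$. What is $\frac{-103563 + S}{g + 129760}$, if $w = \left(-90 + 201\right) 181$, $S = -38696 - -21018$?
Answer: $- \frac{3146446432}{3367566325} + \frac{121241 i \sqrt{6961}}{3367566325} \approx -0.93434 + 0.0030038 i$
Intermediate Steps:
$S = -17678$ ($S = -38696 + 21018 = -17678$)
$w = 20091$ ($w = 111 \cdot 181 = 20091$)
$g = 5 i \sqrt{6961}$ ($g = \sqrt{-194116 + 20091} = \sqrt{-174025} = 5 i \sqrt{6961} \approx 417.16 i$)
$\frac{-103563 + S}{g + 129760} = \frac{-103563 - 17678}{5 i \sqrt{6961} + 129760} = - \frac{121241}{129760 + 5 i \sqrt{6961}}$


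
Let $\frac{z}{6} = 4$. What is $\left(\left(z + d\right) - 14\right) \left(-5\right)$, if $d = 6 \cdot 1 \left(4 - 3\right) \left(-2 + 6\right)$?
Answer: $-170$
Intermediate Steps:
$z = 24$ ($z = 6 \cdot 4 = 24$)
$d = 24$ ($d = 6 \cdot 1 \cdot 4 = 6 \cdot 4 = 24$)
$\left(\left(z + d\right) - 14\right) \left(-5\right) = \left(\left(24 + 24\right) - 14\right) \left(-5\right) = \left(48 - 14\right) \left(-5\right) = 34 \left(-5\right) = -170$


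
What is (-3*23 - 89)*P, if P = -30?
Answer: 4740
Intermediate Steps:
(-3*23 - 89)*P = (-3*23 - 89)*(-30) = (-69 - 89)*(-30) = -158*(-30) = 4740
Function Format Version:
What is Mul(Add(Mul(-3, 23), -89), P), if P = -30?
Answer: 4740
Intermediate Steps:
Mul(Add(Mul(-3, 23), -89), P) = Mul(Add(Mul(-3, 23), -89), -30) = Mul(Add(-69, -89), -30) = Mul(-158, -30) = 4740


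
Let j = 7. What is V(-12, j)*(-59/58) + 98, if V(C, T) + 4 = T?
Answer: 5507/58 ≈ 94.948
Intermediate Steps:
V(C, T) = -4 + T
V(-12, j)*(-59/58) + 98 = (-4 + 7)*(-59/58) + 98 = 3*(-59*1/58) + 98 = 3*(-59/58) + 98 = -177/58 + 98 = 5507/58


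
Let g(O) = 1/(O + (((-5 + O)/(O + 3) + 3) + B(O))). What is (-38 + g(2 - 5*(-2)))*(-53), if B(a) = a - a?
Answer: 466453/232 ≈ 2010.6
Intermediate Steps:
B(a) = 0
g(O) = 1/(3 + O + (-5 + O)/(3 + O)) (g(O) = 1/(O + (((-5 + O)/(O + 3) + 3) + 0)) = 1/(O + (((-5 + O)/(3 + O) + 3) + 0)) = 1/(O + ((3 + (-5 + O)/(3 + O)) + 0)) = 1/(O + (3 + (-5 + O)/(3 + O))) = 1/(3 + O + (-5 + O)/(3 + O)))
(-38 + g(2 - 5*(-2)))*(-53) = (-38 + (3 + (2 - 5*(-2)))/(4 + (2 - 5*(-2))² + 7*(2 - 5*(-2))))*(-53) = (-38 + (3 + (2 + 10))/(4 + (2 + 10)² + 7*(2 + 10)))*(-53) = (-38 + (3 + 12)/(4 + 12² + 7*12))*(-53) = (-38 + 15/(4 + 144 + 84))*(-53) = (-38 + 15/232)*(-53) = -8801/232*(-53) = 466453/232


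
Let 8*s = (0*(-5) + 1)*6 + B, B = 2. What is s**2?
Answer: 1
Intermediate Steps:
s = 1 (s = ((0*(-5) + 1)*6 + 2)/8 = ((0 + 1)*6 + 2)/8 = (1*6 + 2)/8 = (6 + 2)/8 = (1/8)*8 = 1)
s**2 = 1**2 = 1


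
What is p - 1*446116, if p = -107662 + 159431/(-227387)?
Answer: -125922077517/227387 ≈ -5.5378e+5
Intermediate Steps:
p = -24481098625/227387 (p = -107662 + 159431*(-1/227387) = -107662 - 159431/227387 = -24481098625/227387 ≈ -1.0766e+5)
p - 1*446116 = -24481098625/227387 - 1*446116 = -24481098625/227387 - 446116 = -125922077517/227387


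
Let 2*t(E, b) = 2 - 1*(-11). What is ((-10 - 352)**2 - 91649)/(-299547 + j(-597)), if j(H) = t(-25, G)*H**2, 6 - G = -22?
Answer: 78790/4034223 ≈ 0.019530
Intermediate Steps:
G = 28 (G = 6 - 1*(-22) = 6 + 22 = 28)
t(E, b) = 13/2 (t(E, b) = (2 - 1*(-11))/2 = (2 + 11)/2 = (1/2)*13 = 13/2)
j(H) = 13*H**2/2
((-10 - 352)**2 - 91649)/(-299547 + j(-597)) = ((-10 - 352)**2 - 91649)/(-299547 + (13/2)*(-597)**2) = ((-362)**2 - 91649)/(-299547 + (13/2)*356409) = (131044 - 91649)/(-299547 + 4633317/2) = 39395/(4034223/2) = 39395*(2/4034223) = 78790/4034223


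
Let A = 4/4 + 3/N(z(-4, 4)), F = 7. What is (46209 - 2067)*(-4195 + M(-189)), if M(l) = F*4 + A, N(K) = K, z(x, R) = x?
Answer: -367857357/2 ≈ -1.8393e+8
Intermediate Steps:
A = ¼ (A = 4/4 + 3/(-4) = 4*(¼) + 3*(-¼) = 1 - ¾ = ¼ ≈ 0.25000)
M(l) = 113/4 (M(l) = 7*4 + ¼ = 28 + ¼ = 113/4)
(46209 - 2067)*(-4195 + M(-189)) = (46209 - 2067)*(-4195 + 113/4) = 44142*(-16667/4) = -367857357/2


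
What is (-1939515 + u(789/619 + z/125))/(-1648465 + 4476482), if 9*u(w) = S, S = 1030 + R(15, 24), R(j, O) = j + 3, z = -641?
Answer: -17454587/25452153 ≈ -0.68578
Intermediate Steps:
R(j, O) = 3 + j
S = 1048 (S = 1030 + (3 + 15) = 1030 + 18 = 1048)
u(w) = 1048/9 (u(w) = (⅑)*1048 = 1048/9)
(-1939515 + u(789/619 + z/125))/(-1648465 + 4476482) = (-1939515 + 1048/9)/(-1648465 + 4476482) = -17454587/9/2828017 = -17454587/9*1/2828017 = -17454587/25452153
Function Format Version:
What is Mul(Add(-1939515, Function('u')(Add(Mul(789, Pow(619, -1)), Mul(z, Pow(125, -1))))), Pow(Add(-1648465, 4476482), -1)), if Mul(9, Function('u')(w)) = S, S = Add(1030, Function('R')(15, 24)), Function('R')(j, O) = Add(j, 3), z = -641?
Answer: Rational(-17454587, 25452153) ≈ -0.68578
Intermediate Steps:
Function('R')(j, O) = Add(3, j)
S = 1048 (S = Add(1030, Add(3, 15)) = Add(1030, 18) = 1048)
Function('u')(w) = Rational(1048, 9) (Function('u')(w) = Mul(Rational(1, 9), 1048) = Rational(1048, 9))
Mul(Add(-1939515, Function('u')(Add(Mul(789, Pow(619, -1)), Mul(z, Pow(125, -1))))), Pow(Add(-1648465, 4476482), -1)) = Mul(Add(-1939515, Rational(1048, 9)), Pow(Add(-1648465, 4476482), -1)) = Mul(Rational(-17454587, 9), Pow(2828017, -1)) = Mul(Rational(-17454587, 9), Rational(1, 2828017)) = Rational(-17454587, 25452153)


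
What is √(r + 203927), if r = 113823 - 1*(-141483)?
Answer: √459233 ≈ 677.67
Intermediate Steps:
r = 255306 (r = 113823 + 141483 = 255306)
√(r + 203927) = √(255306 + 203927) = √459233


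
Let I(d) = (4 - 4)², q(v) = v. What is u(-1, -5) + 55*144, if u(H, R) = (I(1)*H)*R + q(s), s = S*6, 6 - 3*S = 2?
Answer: 7928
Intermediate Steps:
S = 4/3 (S = 2 - ⅓*2 = 2 - ⅔ = 4/3 ≈ 1.3333)
s = 8 (s = (4/3)*6 = 8)
I(d) = 0 (I(d) = 0² = 0)
u(H, R) = 8 (u(H, R) = (0*H)*R + 8 = 0*R + 8 = 0 + 8 = 8)
u(-1, -5) + 55*144 = 8 + 55*144 = 8 + 7920 = 7928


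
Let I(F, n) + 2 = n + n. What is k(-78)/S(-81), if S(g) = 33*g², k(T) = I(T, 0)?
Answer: -2/216513 ≈ -9.2373e-6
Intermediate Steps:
I(F, n) = -2 + 2*n (I(F, n) = -2 + (n + n) = -2 + 2*n)
k(T) = -2 (k(T) = -2 + 2*0 = -2 + 0 = -2)
k(-78)/S(-81) = -2/(33*(-81)²) = -2/(33*6561) = -2/216513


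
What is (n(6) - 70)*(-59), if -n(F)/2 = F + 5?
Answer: 5428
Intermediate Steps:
n(F) = -10 - 2*F (n(F) = -2*(F + 5) = -2*(5 + F) = -10 - 2*F)
(n(6) - 70)*(-59) = ((-10 - 2*6) - 70)*(-59) = ((-10 - 12) - 70)*(-59) = (-22 - 70)*(-59) = -92*(-59) = 5428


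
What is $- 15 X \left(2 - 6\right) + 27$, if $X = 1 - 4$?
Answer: $-153$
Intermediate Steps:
$X = -3$ ($X = 1 - 4 = -3$)
$- 15 X \left(2 - 6\right) + 27 = - 15 \left(- 3 \left(2 - 6\right)\right) + 27 = - 15 \left(\left(-3\right) \left(-4\right)\right) + 27 = \left(-15\right) 12 + 27 = -180 + 27 = -153$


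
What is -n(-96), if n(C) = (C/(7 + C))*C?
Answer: 9216/89 ≈ 103.55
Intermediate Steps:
n(C) = C**2/(7 + C)
-n(-96) = -(-96)**2/(7 - 96) = -9216/(-89) = -9216*(-1)/89 = -1*(-9216/89) = 9216/89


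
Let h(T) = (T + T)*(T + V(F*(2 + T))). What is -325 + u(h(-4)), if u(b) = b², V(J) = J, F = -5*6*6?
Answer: 8110779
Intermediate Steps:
F = -180 (F = -30*6 = -180)
h(T) = 2*T*(-360 - 179*T) (h(T) = (T + T)*(T - 180*(2 + T)) = (2*T)*(T + (-360 - 180*T)) = (2*T)*(-360 - 179*T) = 2*T*(-360 - 179*T))
-325 + u(h(-4)) = -325 + (2*(-4)*(-360 - 179*(-4)))² = -325 + (2*(-4)*(-360 + 716))² = -325 + (2*(-4)*356)² = -325 + (-2848)² = -325 + 8111104 = 8110779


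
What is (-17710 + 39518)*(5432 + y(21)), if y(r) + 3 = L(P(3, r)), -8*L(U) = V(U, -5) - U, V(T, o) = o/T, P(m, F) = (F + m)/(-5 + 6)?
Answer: 1421539487/12 ≈ 1.1846e+8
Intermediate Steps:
P(m, F) = F + m (P(m, F) = (F + m)/1 = (F + m)*1 = F + m)
L(U) = U/8 + 5/(8*U) (L(U) = -(-5/U - U)/8 = -(-U - 5/U)/8 = U/8 + 5/(8*U))
y(r) = -3 + (5 + (3 + r)**2)/(8*(3 + r)) (y(r) = -3 + (5 + (r + 3)**2)/(8*(r + 3)) = -3 + (5 + (3 + r)**2)/(8*(3 + r)))
(-17710 + 39518)*(5432 + y(21)) = (-17710 + 39518)*(5432 + (5 + (-21 + 21)*(3 + 21))/(8*(3 + 21))) = 21808*(5432 + (1/8)*(5 + 0*24)/24) = 21808*(5432 + (1/8)*(1/24)*(5 + 0)) = 21808*(5432 + (1/8)*(1/24)*5) = 21808*(5432 + 5/192) = 21808*(1042949/192) = 1421539487/12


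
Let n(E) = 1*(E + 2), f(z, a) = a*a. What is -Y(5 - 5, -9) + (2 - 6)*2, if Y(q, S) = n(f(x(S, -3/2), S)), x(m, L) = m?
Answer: -91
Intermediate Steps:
f(z, a) = a²
n(E) = 2 + E (n(E) = 1*(2 + E) = 2 + E)
Y(q, S) = 2 + S²
-Y(5 - 5, -9) + (2 - 6)*2 = -(2 + (-9)²) + (2 - 6)*2 = -(2 + 81) - 4*2 = -1*83 - 8 = -83 - 8 = -91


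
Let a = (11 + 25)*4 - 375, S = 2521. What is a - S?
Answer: -2752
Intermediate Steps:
a = -231 (a = 36*4 - 375 = 144 - 375 = -231)
a - S = -231 - 1*2521 = -231 - 2521 = -2752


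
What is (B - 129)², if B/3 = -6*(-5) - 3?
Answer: 2304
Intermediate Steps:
B = 81 (B = 3*(-6*(-5) - 3) = 3*(30 - 3) = 3*27 = 81)
(B - 129)² = (81 - 129)² = (-48)² = 2304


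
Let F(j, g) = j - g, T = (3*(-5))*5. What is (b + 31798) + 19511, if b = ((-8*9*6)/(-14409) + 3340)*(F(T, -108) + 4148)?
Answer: 22439574937/1601 ≈ 1.4016e+7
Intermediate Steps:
T = -75 (T = -15*5 = -75)
b = 22357429228/1601 (b = ((-8*9*6)/(-14409) + 3340)*((-75 - 1*(-108)) + 4148) = (-72*6*(-1/14409) + 3340)*((-75 + 108) + 4148) = (-432*(-1/14409) + 3340)*(33 + 4148) = (48/1601 + 3340)*4181 = (5347388/1601)*4181 = 22357429228/1601 ≈ 1.3965e+7)
(b + 31798) + 19511 = (22357429228/1601 + 31798) + 19511 = 22408337826/1601 + 19511 = 22439574937/1601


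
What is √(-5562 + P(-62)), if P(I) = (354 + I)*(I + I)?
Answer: I*√41770 ≈ 204.38*I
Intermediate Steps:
P(I) = 2*I*(354 + I) (P(I) = (354 + I)*(2*I) = 2*I*(354 + I))
√(-5562 + P(-62)) = √(-5562 + 2*(-62)*(354 - 62)) = √(-5562 + 2*(-62)*292) = √(-5562 - 36208) = √(-41770) = I*√41770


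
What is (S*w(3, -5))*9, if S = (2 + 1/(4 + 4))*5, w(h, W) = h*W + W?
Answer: -3825/2 ≈ -1912.5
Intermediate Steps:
w(h, W) = W + W*h (w(h, W) = W*h + W = W + W*h)
S = 85/8 (S = (2 + 1/8)*5 = (2 + ⅛)*5 = (17/8)*5 = 85/8 ≈ 10.625)
(S*w(3, -5))*9 = (85*(-5*(1 + 3))/8)*9 = (85*(-5*4)/8)*9 = ((85/8)*(-20))*9 = -425/2*9 = -3825/2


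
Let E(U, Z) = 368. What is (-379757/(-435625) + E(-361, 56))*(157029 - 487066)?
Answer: -53033565331009/435625 ≈ -1.2174e+8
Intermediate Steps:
(-379757/(-435625) + E(-361, 56))*(157029 - 487066) = (-379757/(-435625) + 368)*(157029 - 487066) = (-379757*(-1/435625) + 368)*(-330037) = (379757/435625 + 368)*(-330037) = (160689757/435625)*(-330037) = -53033565331009/435625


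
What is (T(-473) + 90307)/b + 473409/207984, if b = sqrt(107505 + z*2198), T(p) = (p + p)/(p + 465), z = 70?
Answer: 157803/69328 + 361701*sqrt(261365)/1045460 ≈ 179.15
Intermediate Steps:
T(p) = 2*p/(465 + p) (T(p) = (2*p)/(465 + p) = 2*p/(465 + p))
b = sqrt(261365) (b = sqrt(107505 + 70*2198) = sqrt(107505 + 153860) = sqrt(261365) ≈ 511.24)
(T(-473) + 90307)/b + 473409/207984 = (2*(-473)/(465 - 473) + 90307)/(sqrt(261365)) + 473409/207984 = (2*(-473)/(-8) + 90307)*(sqrt(261365)/261365) + 473409*(1/207984) = (2*(-473)*(-1/8) + 90307)*(sqrt(261365)/261365) + 157803/69328 = (473/4 + 90307)*(sqrt(261365)/261365) + 157803/69328 = 361701*(sqrt(261365)/261365)/4 + 157803/69328 = 361701*sqrt(261365)/1045460 + 157803/69328 = 157803/69328 + 361701*sqrt(261365)/1045460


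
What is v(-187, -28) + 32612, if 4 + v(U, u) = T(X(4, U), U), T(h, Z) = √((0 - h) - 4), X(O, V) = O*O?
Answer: 32608 + 2*I*√5 ≈ 32608.0 + 4.4721*I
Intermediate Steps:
X(O, V) = O²
T(h, Z) = √(-4 - h) (T(h, Z) = √(-h - 4) = √(-4 - h))
v(U, u) = -4 + 2*I*√5 (v(U, u) = -4 + √(-4 - 1*4²) = -4 + √(-4 - 1*16) = -4 + √(-4 - 16) = -4 + √(-20) = -4 + 2*I*√5)
v(-187, -28) + 32612 = (-4 + 2*I*√5) + 32612 = 32608 + 2*I*√5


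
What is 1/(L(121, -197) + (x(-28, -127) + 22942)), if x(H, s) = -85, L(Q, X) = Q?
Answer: 1/22978 ≈ 4.3520e-5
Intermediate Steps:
1/(L(121, -197) + (x(-28, -127) + 22942)) = 1/(121 + (-85 + 22942)) = 1/(121 + 22857) = 1/22978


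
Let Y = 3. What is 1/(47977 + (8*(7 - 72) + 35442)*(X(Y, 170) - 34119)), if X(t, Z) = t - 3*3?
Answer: -1/1191665273 ≈ -8.3916e-10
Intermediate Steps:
X(t, Z) = -9 + t (X(t, Z) = t - 9 = -9 + t)
1/(47977 + (8*(7 - 72) + 35442)*(X(Y, 170) - 34119)) = 1/(47977 + (8*(7 - 72) + 35442)*((-9 + 3) - 34119)) = 1/(47977 + (8*(-65) + 35442)*(-6 - 34119)) = 1/(47977 + (-520 + 35442)*(-34125)) = 1/(47977 + 34922*(-34125)) = 1/(47977 - 1191713250) = 1/(-1191665273) = -1/1191665273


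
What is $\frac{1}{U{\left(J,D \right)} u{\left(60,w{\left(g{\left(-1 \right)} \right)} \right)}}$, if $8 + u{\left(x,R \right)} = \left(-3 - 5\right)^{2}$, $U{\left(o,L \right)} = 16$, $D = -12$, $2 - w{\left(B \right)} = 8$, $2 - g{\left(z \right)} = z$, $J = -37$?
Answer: $\frac{1}{896} \approx 0.0011161$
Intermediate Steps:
$g{\left(z \right)} = 2 - z$
$w{\left(B \right)} = -6$ ($w{\left(B \right)} = 2 - 8 = -6$)
$u{\left(x,R \right)} = 56$ ($u{\left(x,R \right)} = -8 + \left(-3 - 5\right)^{2} = -8 + \left(-8\right)^{2} = -8 + 64 = 56$)
$\frac{1}{U{\left(J,D \right)} u{\left(60,w{\left(g{\left(-1 \right)} \right)} \right)}} = \frac{1}{16 \cdot 56} = \frac{1}{896}$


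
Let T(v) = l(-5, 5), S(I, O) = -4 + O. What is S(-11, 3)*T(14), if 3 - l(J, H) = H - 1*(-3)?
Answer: 5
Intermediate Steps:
l(J, H) = -H (l(J, H) = 3 - (H - 1*(-3)) = 3 - (H + 3) = 3 - (3 + H) = 3 + (-3 - H) = -H)
T(v) = -5 (T(v) = -1*5 = -5)
S(-11, 3)*T(14) = (-4 + 3)*(-5) = -1*(-5) = 5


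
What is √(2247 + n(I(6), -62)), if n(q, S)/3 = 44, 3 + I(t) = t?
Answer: √2379 ≈ 48.775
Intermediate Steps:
I(t) = -3 + t
n(q, S) = 132 (n(q, S) = 3*44 = 132)
√(2247 + n(I(6), -62)) = √(2247 + 132) = √2379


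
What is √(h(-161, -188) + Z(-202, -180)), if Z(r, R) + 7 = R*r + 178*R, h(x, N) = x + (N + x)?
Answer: √3803 ≈ 61.668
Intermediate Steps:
h(x, N) = N + 2*x
Z(r, R) = -7 + 178*R + R*r (Z(r, R) = -7 + (R*r + 178*R) = -7 + (178*R + R*r) = -7 + 178*R + R*r)
√(h(-161, -188) + Z(-202, -180)) = √((-188 + 2*(-161)) + (-7 + 178*(-180) - 180*(-202))) = √((-188 - 322) + (-7 - 32040 + 36360)) = √(-510 + 4313) = √3803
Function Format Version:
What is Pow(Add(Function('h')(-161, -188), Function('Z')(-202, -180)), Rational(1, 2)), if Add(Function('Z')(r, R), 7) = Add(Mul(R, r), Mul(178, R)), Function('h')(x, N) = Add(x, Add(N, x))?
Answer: Pow(3803, Rational(1, 2)) ≈ 61.668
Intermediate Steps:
Function('h')(x, N) = Add(N, Mul(2, x))
Function('Z')(r, R) = Add(-7, Mul(178, R), Mul(R, r)) (Function('Z')(r, R) = Add(-7, Add(Mul(R, r), Mul(178, R))) = Add(-7, Add(Mul(178, R), Mul(R, r))) = Add(-7, Mul(178, R), Mul(R, r)))
Pow(Add(Function('h')(-161, -188), Function('Z')(-202, -180)), Rational(1, 2)) = Pow(Add(Add(-188, Mul(2, -161)), Add(-7, Mul(178, -180), Mul(-180, -202))), Rational(1, 2)) = Pow(Add(Add(-188, -322), Add(-7, -32040, 36360)), Rational(1, 2)) = Pow(Add(-510, 4313), Rational(1, 2)) = Pow(3803, Rational(1, 2))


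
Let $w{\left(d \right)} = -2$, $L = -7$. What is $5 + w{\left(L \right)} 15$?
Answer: $-25$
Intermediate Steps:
$5 + w{\left(L \right)} 15 = 5 - 30 = -25$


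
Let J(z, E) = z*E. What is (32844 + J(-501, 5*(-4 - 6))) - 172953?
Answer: -115059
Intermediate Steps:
J(z, E) = E*z
(32844 + J(-501, 5*(-4 - 6))) - 172953 = (32844 + (5*(-4 - 6))*(-501)) - 172953 = (32844 + (5*(-10))*(-501)) - 172953 = (32844 - 50*(-501)) - 172953 = (32844 + 25050) - 172953 = 57894 - 172953 = -115059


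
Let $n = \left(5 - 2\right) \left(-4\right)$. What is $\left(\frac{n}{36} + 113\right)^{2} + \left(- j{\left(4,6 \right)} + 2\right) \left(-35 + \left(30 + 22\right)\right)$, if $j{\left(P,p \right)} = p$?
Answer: $\frac{113632}{9} \approx 12626.0$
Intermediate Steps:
$n = -12$ ($n = 3 \left(-4\right) = -12$)
$\left(\frac{n}{36} + 113\right)^{2} + \left(- j{\left(4,6 \right)} + 2\right) \left(-35 + \left(30 + 22\right)\right) = \left(- \frac{12}{36} + 113\right)^{2} + \left(\left(-1\right) 6 + 2\right) \left(-35 + \left(30 + 22\right)\right) = \left(\left(-12\right) \frac{1}{36} + 113\right)^{2} + \left(-6 + 2\right) \left(-35 + 52\right) = \left(- \frac{1}{3} + 113\right)^{2} - 68 = \left(\frac{338}{3}\right)^{2} - 68 = \frac{114244}{9} - 68 = \frac{113632}{9}$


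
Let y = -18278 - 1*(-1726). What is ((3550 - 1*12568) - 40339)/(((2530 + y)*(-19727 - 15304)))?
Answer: -49357/491204682 ≈ -0.00010048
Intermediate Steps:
y = -16552 (y = -18278 + 1726 = -16552)
((3550 - 1*12568) - 40339)/(((2530 + y)*(-19727 - 15304))) = ((3550 - 1*12568) - 40339)/(((2530 - 16552)*(-19727 - 15304))) = ((3550 - 12568) - 40339)/((-14022*(-35031))) = (-9018 - 40339)/491204682 = -49357*1/491204682 = -49357/491204682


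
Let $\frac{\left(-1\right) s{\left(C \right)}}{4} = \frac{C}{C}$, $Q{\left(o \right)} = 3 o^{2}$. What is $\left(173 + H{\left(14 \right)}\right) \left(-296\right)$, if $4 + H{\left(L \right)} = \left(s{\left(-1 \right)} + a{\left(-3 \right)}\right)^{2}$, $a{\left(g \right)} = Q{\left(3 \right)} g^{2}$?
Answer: $-16957840$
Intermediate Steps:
$s{\left(C \right)} = -4$ ($s{\left(C \right)} = - 4 \frac{C}{C} = \left(-4\right) 1 = -4$)
$a{\left(g \right)} = 27 g^{2}$ ($a{\left(g \right)} = 3 \cdot 3^{2} g^{2} = 3 \cdot 9 g^{2} = 27 g^{2}$)
$H{\left(L \right)} = 57117$ ($H{\left(L \right)} = -4 + \left(-4 + 27 \left(-3\right)^{2}\right)^{2} = -4 + \left(-4 + 27 \cdot 9\right)^{2} = -4 + \left(-4 + 243\right)^{2} = -4 + 239^{2} = -4 + 57121 = 57117$)
$\left(173 + H{\left(14 \right)}\right) \left(-296\right) = \left(173 + 57117\right) \left(-296\right) = 57290 \left(-296\right) = -16957840$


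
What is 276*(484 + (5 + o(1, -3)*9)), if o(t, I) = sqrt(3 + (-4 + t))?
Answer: 134964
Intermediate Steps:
o(t, I) = sqrt(-1 + t)
276*(484 + (5 + o(1, -3)*9)) = 276*(484 + (5 + sqrt(-1 + 1)*9)) = 276*(484 + (5 + sqrt(0)*9)) = 276*(484 + (5 + 0*9)) = 276*(484 + (5 + 0)) = 276*(484 + 5) = 276*489 = 134964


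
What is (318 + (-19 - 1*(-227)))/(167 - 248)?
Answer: -526/81 ≈ -6.4938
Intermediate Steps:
(318 + (-19 - 1*(-227)))/(167 - 248) = (318 + (-19 + 227))/(-81) = (318 + 208)*(-1/81) = 526*(-1/81) = -526/81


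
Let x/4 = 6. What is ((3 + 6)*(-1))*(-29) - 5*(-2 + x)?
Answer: 151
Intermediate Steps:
x = 24 (x = 4*6 = 24)
((3 + 6)*(-1))*(-29) - 5*(-2 + x) = ((3 + 6)*(-1))*(-29) - 5*(-2 + 24) = (9*(-1))*(-29) - 5*22 = -9*(-29) - 110 = 261 - 110 = 151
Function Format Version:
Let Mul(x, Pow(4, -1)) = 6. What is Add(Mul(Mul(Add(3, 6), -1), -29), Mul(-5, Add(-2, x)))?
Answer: 151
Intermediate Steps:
x = 24 (x = Mul(4, 6) = 24)
Add(Mul(Mul(Add(3, 6), -1), -29), Mul(-5, Add(-2, x))) = Add(Mul(Mul(Add(3, 6), -1), -29), Mul(-5, Add(-2, 24))) = Add(Mul(Mul(9, -1), -29), Mul(-5, 22)) = Add(Mul(-9, -29), -110) = Add(261, -110) = 151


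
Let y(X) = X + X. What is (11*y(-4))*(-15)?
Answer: 1320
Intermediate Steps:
y(X) = 2*X
(11*y(-4))*(-15) = (11*(2*(-4)))*(-15) = (11*(-8))*(-15) = -88*(-15) = 1320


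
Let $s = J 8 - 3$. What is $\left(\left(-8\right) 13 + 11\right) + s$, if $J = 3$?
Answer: $-72$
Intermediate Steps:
$s = 21$ ($s = 3 \cdot 8 - 3 = 24 - 3 = 21$)
$\left(\left(-8\right) 13 + 11\right) + s = \left(\left(-8\right) 13 + 11\right) + 21 = \left(-104 + 11\right) + 21 = -93 + 21 = -72$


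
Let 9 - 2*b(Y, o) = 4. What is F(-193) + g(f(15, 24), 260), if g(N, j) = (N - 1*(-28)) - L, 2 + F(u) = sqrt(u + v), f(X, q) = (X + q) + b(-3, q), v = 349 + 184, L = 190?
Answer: -245/2 + 2*sqrt(85) ≈ -104.06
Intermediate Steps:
v = 533
b(Y, o) = 5/2 (b(Y, o) = 9/2 - 1/2*4 = 9/2 - 2 = 5/2)
f(X, q) = 5/2 + X + q (f(X, q) = (X + q) + 5/2 = 5/2 + X + q)
F(u) = -2 + sqrt(533 + u) (F(u) = -2 + sqrt(u + 533) = -2 + sqrt(533 + u))
g(N, j) = -162 + N (g(N, j) = (N - 1*(-28)) - 1*190 = (N + 28) - 190 = (28 + N) - 190 = -162 + N)
F(-193) + g(f(15, 24), 260) = (-2 + sqrt(533 - 193)) + (-162 + (5/2 + 15 + 24)) = (-2 + sqrt(340)) + (-162 + 83/2) = (-2 + 2*sqrt(85)) - 241/2 = -245/2 + 2*sqrt(85)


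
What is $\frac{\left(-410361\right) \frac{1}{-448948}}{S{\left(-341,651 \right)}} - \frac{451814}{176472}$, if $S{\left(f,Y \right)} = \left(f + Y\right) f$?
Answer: $- \frac{2680299205859189}{1046882487051720} \approx -2.5603$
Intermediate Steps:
$S{\left(f,Y \right)} = f \left(Y + f\right)$ ($S{\left(f,Y \right)} = \left(Y + f\right) f = f \left(Y + f\right)$)
$\frac{\left(-410361\right) \frac{1}{-448948}}{S{\left(-341,651 \right)}} - \frac{451814}{176472} = \frac{\left(-410361\right) \frac{1}{-448948}}{\left(-341\right) \left(651 - 341\right)} - \frac{451814}{176472} = \frac{\left(-410361\right) \left(- \frac{1}{448948}\right)}{\left(-341\right) 310} - \frac{225907}{88236} = \frac{410361}{448948 \left(-105710\right)} - \frac{225907}{88236} = \frac{410361}{448948} \left(- \frac{1}{105710}\right) - \frac{225907}{88236} = - \frac{410361}{47458293080} - \frac{225907}{88236} = - \frac{2680299205859189}{1046882487051720}$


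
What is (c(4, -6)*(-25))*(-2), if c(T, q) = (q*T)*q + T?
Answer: 7400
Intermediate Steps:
c(T, q) = T + T*q**2 (c(T, q) = (T*q)*q + T = T*q**2 + T = T + T*q**2)
(c(4, -6)*(-25))*(-2) = ((4*(1 + (-6)**2))*(-25))*(-2) = ((4*(1 + 36))*(-25))*(-2) = ((4*37)*(-25))*(-2) = (148*(-25))*(-2) = -3700*(-2) = 7400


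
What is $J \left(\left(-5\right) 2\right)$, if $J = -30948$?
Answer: $309480$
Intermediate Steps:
$J \left(\left(-5\right) 2\right) = - 30948 \left(\left(-5\right) 2\right) = \left(-30948\right) \left(-10\right) = 309480$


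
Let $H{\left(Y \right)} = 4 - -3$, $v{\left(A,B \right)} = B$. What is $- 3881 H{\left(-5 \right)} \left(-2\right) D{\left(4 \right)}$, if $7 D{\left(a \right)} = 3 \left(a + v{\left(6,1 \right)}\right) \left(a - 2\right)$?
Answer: $232860$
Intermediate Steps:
$H{\left(Y \right)} = 7$ ($H{\left(Y \right)} = 4 + 3 = 7$)
$D{\left(a \right)} = \frac{3 \left(1 + a\right) \left(-2 + a\right)}{7}$ ($D{\left(a \right)} = \frac{3 \left(a + 1\right) \left(a - 2\right)}{7} = \frac{3 \left(1 + a\right) \left(-2 + a\right)}{7}$)
$- 3881 H{\left(-5 \right)} \left(-2\right) D{\left(4 \right)} = - 3881 \cdot 7 \left(-2\right) \left(- \frac{6}{7} - \frac{12}{7} + \frac{3 \cdot 4^{2}}{7}\right) = - 3881 \left(- 14 \left(- \frac{6}{7} - \frac{12}{7} + \frac{3}{7} \cdot 16\right)\right) = - 3881 \left(- 14 \left(- \frac{6}{7} - \frac{12}{7} + \frac{48}{7}\right)\right) = - 3881 \left(\left(-14\right) \frac{30}{7}\right) = \left(-3881\right) \left(-60\right) = 232860$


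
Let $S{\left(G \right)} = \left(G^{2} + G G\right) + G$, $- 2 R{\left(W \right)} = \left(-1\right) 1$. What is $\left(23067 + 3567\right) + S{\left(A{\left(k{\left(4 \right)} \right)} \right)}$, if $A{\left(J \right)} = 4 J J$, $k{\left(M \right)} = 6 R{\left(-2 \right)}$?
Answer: $29262$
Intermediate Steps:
$R{\left(W \right)} = \frac{1}{2}$ ($R{\left(W \right)} = - \frac{\left(-1\right) 1}{2} = \left(- \frac{1}{2}\right) \left(-1\right) = \frac{1}{2}$)
$k{\left(M \right)} = 3$ ($k{\left(M \right)} = 6 \cdot \frac{1}{2} = 3$)
$A{\left(J \right)} = 4 J^{2}$
$S{\left(G \right)} = G + 2 G^{2}$ ($S{\left(G \right)} = \left(G^{2} + G^{2}\right) + G = 2 G^{2} + G = G + 2 G^{2}$)
$\left(23067 + 3567\right) + S{\left(A{\left(k{\left(4 \right)} \right)} \right)} = \left(23067 + 3567\right) + 4 \cdot 3^{2} \left(1 + 2 \cdot 4 \cdot 3^{2}\right) = 26634 + 4 \cdot 9 \left(1 + 2 \cdot 4 \cdot 9\right) = 26634 + 36 \left(1 + 2 \cdot 36\right) = 26634 + 36 \left(1 + 72\right) = 26634 + 36 \cdot 73 = 26634 + 2628 = 29262$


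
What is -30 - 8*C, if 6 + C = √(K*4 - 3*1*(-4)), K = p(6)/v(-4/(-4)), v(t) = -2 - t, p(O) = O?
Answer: 2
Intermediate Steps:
K = -2 (K = 6/(-2 - (-4)/(-4)) = 6/(-2 - (-4)*(-1)/4) = 6/(-2 - 1*1) = 6/(-2 - 1) = 6/(-3) = 6*(-⅓) = -2)
C = -4 (C = -6 + √(-2*4 - 3*1*(-4)) = -6 + √(-8 - 3*(-4)) = -6 + √(-8 + 12) = -6 + √4 = -6 + 2 = -4)
-30 - 8*C = -30 - 8*(-4) = -30 + 32 = 2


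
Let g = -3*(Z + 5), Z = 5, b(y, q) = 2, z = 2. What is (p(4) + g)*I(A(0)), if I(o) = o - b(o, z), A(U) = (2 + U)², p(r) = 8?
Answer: -44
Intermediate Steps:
I(o) = -2 + o (I(o) = o - 1*2 = o - 2 = -2 + o)
g = -30 (g = -3*(5 + 5) = -3*10 = -30)
(p(4) + g)*I(A(0)) = (8 - 30)*(-2 + (2 + 0)²) = -22*(-2 + 2²) = -22*(-2 + 4) = -22*2 = -44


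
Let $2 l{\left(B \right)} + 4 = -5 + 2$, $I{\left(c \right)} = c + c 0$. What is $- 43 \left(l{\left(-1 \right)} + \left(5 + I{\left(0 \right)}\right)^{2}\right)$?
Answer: $- \frac{1849}{2} \approx -924.5$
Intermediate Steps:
$I{\left(c \right)} = c$ ($I{\left(c \right)} = c + 0 = c$)
$l{\left(B \right)} = - \frac{7}{2}$ ($l{\left(B \right)} = -2 + \frac{-5 + 2}{2} = -2 + \frac{1}{2} \left(-3\right) = -2 - \frac{3}{2} = - \frac{7}{2}$)
$- 43 \left(l{\left(-1 \right)} + \left(5 + I{\left(0 \right)}\right)^{2}\right) = - 43 \left(- \frac{7}{2} + \left(5 + 0\right)^{2}\right) = - 43 \left(- \frac{7}{2} + 5^{2}\right) = - 43 \left(- \frac{7}{2} + 25\right) = \left(-43\right) \frac{43}{2} = - \frac{1849}{2}$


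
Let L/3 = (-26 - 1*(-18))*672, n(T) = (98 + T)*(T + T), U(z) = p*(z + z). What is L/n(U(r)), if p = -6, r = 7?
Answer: 48/7 ≈ 6.8571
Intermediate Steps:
U(z) = -12*z (U(z) = -6*(z + z) = -12*z)
n(T) = 2*T*(98 + T) (n(T) = (98 + T)*(2*T) = 2*T*(98 + T))
L = -16128 (L = 3*((-26 - 1*(-18))*672) = 3*((-26 + 18)*672) = 3*(-8*672) = 3*(-5376) = -16128)
L/n(U(r)) = -16128*(-1/(168*(98 - 12*7))) = -16128*(-1/(168*(98 - 84))) = -16128/(2*(-84)*14) = -16128/(-2352) = -16128*(-1/2352) = 48/7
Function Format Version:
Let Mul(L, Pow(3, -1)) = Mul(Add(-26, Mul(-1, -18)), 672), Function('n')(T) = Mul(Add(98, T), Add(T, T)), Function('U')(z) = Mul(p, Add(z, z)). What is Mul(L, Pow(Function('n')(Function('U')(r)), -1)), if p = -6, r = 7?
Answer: Rational(48, 7) ≈ 6.8571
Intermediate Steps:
Function('U')(z) = Mul(-12, z) (Function('U')(z) = Mul(-6, Add(z, z)) = Mul(-6, Mul(2, z)) = Mul(-12, z))
Function('n')(T) = Mul(2, T, Add(98, T)) (Function('n')(T) = Mul(Add(98, T), Mul(2, T)) = Mul(2, T, Add(98, T)))
L = -16128 (L = Mul(3, Mul(Add(-26, Mul(-1, -18)), 672)) = Mul(3, Mul(Add(-26, 18), 672)) = Mul(3, Mul(-8, 672)) = Mul(3, -5376) = -16128)
Mul(L, Pow(Function('n')(Function('U')(r)), -1)) = Mul(-16128, Pow(Mul(2, Mul(-12, 7), Add(98, Mul(-12, 7))), -1)) = Mul(-16128, Pow(Mul(2, -84, Add(98, -84)), -1)) = Mul(-16128, Pow(Mul(2, -84, 14), -1)) = Mul(-16128, Pow(-2352, -1)) = Mul(-16128, Rational(-1, 2352)) = Rational(48, 7)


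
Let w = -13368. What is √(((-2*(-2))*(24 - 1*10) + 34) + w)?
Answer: I*√13278 ≈ 115.23*I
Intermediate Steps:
√(((-2*(-2))*(24 - 1*10) + 34) + w) = √(((-2*(-2))*(24 - 1*10) + 34) - 13368) = √((4*(24 - 10) + 34) - 13368) = √((4*14 + 34) - 13368) = √((56 + 34) - 13368) = √(90 - 13368) = √(-13278) = I*√13278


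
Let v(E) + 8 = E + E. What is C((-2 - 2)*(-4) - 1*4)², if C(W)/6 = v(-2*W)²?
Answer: 354041856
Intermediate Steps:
v(E) = -8 + 2*E (v(E) = -8 + (E + E) = -8 + 2*E)
C(W) = 6*(-8 - 4*W)² (C(W) = 6*(-8 + 2*(-2*W))² = 6*(-8 - 4*W)²)
C((-2 - 2)*(-4) - 1*4)² = (96*(2 + ((-2 - 2)*(-4) - 1*4))²)² = (96*(2 + (-4*(-4) - 4))²)² = (96*(2 + (16 - 4))²)² = (96*(2 + 12)²)² = (96*14²)² = (96*196)² = 18816² = 354041856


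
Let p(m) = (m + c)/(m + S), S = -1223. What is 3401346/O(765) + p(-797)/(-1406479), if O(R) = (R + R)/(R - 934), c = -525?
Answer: -27218919950436593/72447733290 ≈ -3.7570e+5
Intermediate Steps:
O(R) = 2*R/(-934 + R) (O(R) = (2*R)/(-934 + R) = 2*R/(-934 + R))
p(m) = (-525 + m)/(-1223 + m) (p(m) = (m - 525)/(m - 1223) = (-525 + m)/(-1223 + m))
3401346/O(765) + p(-797)/(-1406479) = 3401346/((2*765/(-934 + 765))) + ((-525 - 797)/(-1223 - 797))/(-1406479) = 3401346/((2*765/(-169))) + (-1322/(-2020))*(-1/1406479) = 3401346/((2*765*(-1/169))) - 1/2020*(-1322)*(-1/1406479) = 3401346/(-1530/169) + (661/1010)*(-1/1406479) = 3401346*(-169/1530) - 661/1420543790 = -95804579/255 - 661/1420543790 = -27218919950436593/72447733290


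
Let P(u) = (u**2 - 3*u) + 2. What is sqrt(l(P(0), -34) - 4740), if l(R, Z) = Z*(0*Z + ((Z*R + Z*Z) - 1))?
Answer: I*sqrt(41698) ≈ 204.2*I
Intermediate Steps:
P(u) = 2 + u**2 - 3*u
l(R, Z) = Z*(-1 + Z**2 + R*Z) (l(R, Z) = Z*(0 + ((R*Z + Z**2) - 1)) = Z*(0 + ((Z**2 + R*Z) - 1)) = Z*(0 + (-1 + Z**2 + R*Z)) = Z*(-1 + Z**2 + R*Z))
sqrt(l(P(0), -34) - 4740) = sqrt(-34*(-1 + (-34)**2 + (2 + 0**2 - 3*0)*(-34)) - 4740) = sqrt(-34*(-1 + 1156 + (2 + 0 + 0)*(-34)) - 4740) = sqrt(-34*(-1 + 1156 + 2*(-34)) - 4740) = sqrt(-34*(-1 + 1156 - 68) - 4740) = sqrt(-34*1087 - 4740) = sqrt(-36958 - 4740) = sqrt(-41698) = I*sqrt(41698)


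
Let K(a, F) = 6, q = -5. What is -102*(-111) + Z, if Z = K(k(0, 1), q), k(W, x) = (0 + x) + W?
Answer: 11328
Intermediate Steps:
k(W, x) = W + x (k(W, x) = x + W = W + x)
Z = 6
-102*(-111) + Z = -102*(-111) + 6 = 11322 + 6 = 11328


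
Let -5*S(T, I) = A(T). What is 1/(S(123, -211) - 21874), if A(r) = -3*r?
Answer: -5/109001 ≈ -4.5871e-5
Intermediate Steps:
S(T, I) = 3*T/5 (S(T, I) = -(-3)*T/5 = 3*T/5)
1/(S(123, -211) - 21874) = 1/((3/5)*123 - 21874) = 1/(369/5 - 21874) = 1/(-109001/5) = -5/109001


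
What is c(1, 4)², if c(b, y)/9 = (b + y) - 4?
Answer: 81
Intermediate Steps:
c(b, y) = -36 + 9*b + 9*y (c(b, y) = 9*((b + y) - 4) = 9*(-4 + b + y) = -36 + 9*b + 9*y)
c(1, 4)² = (-36 + 9*1 + 9*4)² = (-36 + 9 + 36)² = 9² = 81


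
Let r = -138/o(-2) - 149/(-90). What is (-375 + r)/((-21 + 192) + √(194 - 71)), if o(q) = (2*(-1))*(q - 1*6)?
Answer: -2612671/1164720 + 137509*√123/10482480 ≈ -2.0977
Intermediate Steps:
o(q) = 12 - 2*q (o(q) = -2*(q - 6) = -2*(-6 + q) = 12 - 2*q)
r = -2509/360 (r = -138/(12 - 2*(-2)) - 149/(-90) = -138/(12 + 4) - 149*(-1/90) = -138/16 + 149/90 = -138*1/16 + 149/90 = -69/8 + 149/90 = -2509/360 ≈ -6.9694)
(-375 + r)/((-21 + 192) + √(194 - 71)) = (-375 - 2509/360)/((-21 + 192) + √(194 - 71)) = -137509/(360*(171 + √123))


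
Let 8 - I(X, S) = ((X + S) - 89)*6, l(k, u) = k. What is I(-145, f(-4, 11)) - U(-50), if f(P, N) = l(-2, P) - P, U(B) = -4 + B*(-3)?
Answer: 1254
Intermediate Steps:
U(B) = -4 - 3*B
f(P, N) = -2 - P
I(X, S) = 542 - 6*S - 6*X (I(X, S) = 8 - ((X + S) - 89)*6 = 8 - ((S + X) - 89)*6 = 8 - (-89 + S + X)*6 = 8 - (-534 + 6*S + 6*X) = 8 + (534 - 6*S - 6*X) = 542 - 6*S - 6*X)
I(-145, f(-4, 11)) - U(-50) = (542 - 6*(-2 - 1*(-4)) - 6*(-145)) - (-4 - 3*(-50)) = (542 - 6*(-2 + 4) + 870) - (-4 + 150) = (542 - 6*2 + 870) - 1*146 = (542 - 12 + 870) - 146 = 1400 - 146 = 1254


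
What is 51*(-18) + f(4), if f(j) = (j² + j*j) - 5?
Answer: -891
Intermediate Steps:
f(j) = -5 + 2*j² (f(j) = (j² + j²) - 5 = 2*j² - 5 = -5 + 2*j²)
51*(-18) + f(4) = 51*(-18) + (-5 + 2*4²) = -918 + (-5 + 2*16) = -918 + (-5 + 32) = -918 + 27 = -891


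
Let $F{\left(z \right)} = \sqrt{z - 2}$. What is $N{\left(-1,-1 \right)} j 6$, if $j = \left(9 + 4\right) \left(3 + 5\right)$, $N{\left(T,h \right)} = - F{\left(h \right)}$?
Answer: $- 624 i \sqrt{3} \approx - 1080.8 i$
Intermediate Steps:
$F{\left(z \right)} = \sqrt{-2 + z}$
$N{\left(T,h \right)} = - \sqrt{-2 + h}$
$j = 104$ ($j = 13 \cdot 8 = 104$)
$N{\left(-1,-1 \right)} j 6 = - \sqrt{-2 - 1} \cdot 104 \cdot 6 = - \sqrt{-3} \cdot 104 \cdot 6 = - i \sqrt{3} \cdot 104 \cdot 6 = - 104 i \sqrt{3} \cdot 6 = - 624 i \sqrt{3}$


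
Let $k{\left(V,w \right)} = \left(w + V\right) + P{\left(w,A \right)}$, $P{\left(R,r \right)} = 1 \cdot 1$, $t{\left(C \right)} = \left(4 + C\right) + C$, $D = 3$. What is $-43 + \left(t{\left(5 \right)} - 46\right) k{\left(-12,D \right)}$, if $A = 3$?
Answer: $213$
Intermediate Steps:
$t{\left(C \right)} = 4 + 2 C$
$P{\left(R,r \right)} = 1$
$k{\left(V,w \right)} = 1 + V + w$ ($k{\left(V,w \right)} = \left(w + V\right) + 1 = \left(V + w\right) + 1 = 1 + V + w$)
$-43 + \left(t{\left(5 \right)} - 46\right) k{\left(-12,D \right)} = -43 + \left(\left(4 + 2 \cdot 5\right) - 46\right) \left(1 - 12 + 3\right) = -43 + \left(\left(4 + 10\right) - 46\right) \left(-8\right) = -43 + \left(14 - 46\right) \left(-8\right) = -43 - -256 = -43 + 256 = 213$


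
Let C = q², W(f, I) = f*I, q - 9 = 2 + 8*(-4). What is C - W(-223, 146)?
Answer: 32999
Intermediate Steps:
q = -21 (q = 9 + (2 + 8*(-4)) = 9 + (2 - 32) = 9 - 30 = -21)
W(f, I) = I*f
C = 441 (C = (-21)² = 441)
C - W(-223, 146) = 441 - 146*(-223) = 441 - 1*(-32558) = 441 + 32558 = 32999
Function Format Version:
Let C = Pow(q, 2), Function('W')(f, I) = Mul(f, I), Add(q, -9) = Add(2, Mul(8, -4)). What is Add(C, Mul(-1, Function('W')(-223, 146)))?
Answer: 32999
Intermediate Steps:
q = -21 (q = Add(9, Add(2, Mul(8, -4))) = Add(9, Add(2, -32)) = Add(9, -30) = -21)
Function('W')(f, I) = Mul(I, f)
C = 441 (C = Pow(-21, 2) = 441)
Add(C, Mul(-1, Function('W')(-223, 146))) = Add(441, Mul(-1, Mul(146, -223))) = Add(441, Mul(-1, -32558)) = Add(441, 32558) = 32999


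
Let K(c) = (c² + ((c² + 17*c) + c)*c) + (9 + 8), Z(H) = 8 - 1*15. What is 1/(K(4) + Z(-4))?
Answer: 1/378 ≈ 0.0026455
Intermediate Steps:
Z(H) = -7 (Z(H) = 8 - 15 = -7)
K(c) = 17 + c² + c*(c² + 18*c) (K(c) = (c² + (c² + 18*c)*c) + 17 = (c² + c*(c² + 18*c)) + 17 = 17 + c² + c*(c² + 18*c))
1/(K(4) + Z(-4)) = 1/((17 + 4³ + 19*4²) - 7) = 1/((17 + 64 + 19*16) - 7) = 1/((17 + 64 + 304) - 7) = 1/(385 - 7) = 1/378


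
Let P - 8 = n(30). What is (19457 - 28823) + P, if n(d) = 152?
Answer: -9206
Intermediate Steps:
P = 160 (P = 8 + 152 = 160)
(19457 - 28823) + P = (19457 - 28823) + 160 = -9366 + 160 = -9206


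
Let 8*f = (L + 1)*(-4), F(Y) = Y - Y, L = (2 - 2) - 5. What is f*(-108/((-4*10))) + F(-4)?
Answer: 27/5 ≈ 5.4000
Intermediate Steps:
L = -5 (L = 0 - 5 = -5)
F(Y) = 0
f = 2 (f = ((-5 + 1)*(-4))/8 = (-4*(-4))/8 = (⅛)*16 = 2)
f*(-108/((-4*10))) + F(-4) = 2*(-108/((-4*10))) + 0 = 2*(-108/(-40)) + 0 = 2*(-108*(-1/40)) + 0 = 2*(27/10) + 0 = 27/5 + 0 = 27/5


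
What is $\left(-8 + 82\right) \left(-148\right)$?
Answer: $-10952$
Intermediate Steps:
$\left(-8 + 82\right) \left(-148\right) = 74 \left(-148\right) = -10952$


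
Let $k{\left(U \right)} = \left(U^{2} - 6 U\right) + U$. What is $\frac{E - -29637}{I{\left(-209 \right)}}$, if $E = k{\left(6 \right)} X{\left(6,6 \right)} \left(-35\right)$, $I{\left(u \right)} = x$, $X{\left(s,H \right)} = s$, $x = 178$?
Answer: $\frac{28377}{178} \approx 159.42$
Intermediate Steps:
$k{\left(U \right)} = U^{2} - 5 U$
$I{\left(u \right)} = 178$
$E = -1260$ ($E = 6 \left(-5 + 6\right) 6 \left(-35\right) = 6 \cdot 1 \cdot 6 \left(-35\right) = 6 \cdot 6 \left(-35\right) = 36 \left(-35\right) = -1260$)
$\frac{E - -29637}{I{\left(-209 \right)}} = \frac{-1260 - -29637}{178} = \left(-1260 + 29637\right) \frac{1}{178} = 28377 \cdot \frac{1}{178} = \frac{28377}{178}$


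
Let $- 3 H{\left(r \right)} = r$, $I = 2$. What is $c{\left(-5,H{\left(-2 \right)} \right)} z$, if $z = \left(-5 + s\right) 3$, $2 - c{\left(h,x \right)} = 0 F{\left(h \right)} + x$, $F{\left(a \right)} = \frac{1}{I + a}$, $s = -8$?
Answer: $-52$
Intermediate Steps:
$H{\left(r \right)} = - \frac{r}{3}$
$F{\left(a \right)} = \frac{1}{2 + a}$
$c{\left(h,x \right)} = 2 - x$ ($c{\left(h,x \right)} = 2 - \left(\frac{0}{2 + h} + x\right) = 2 - \left(0 + x\right) = 2 - x$)
$z = -39$ ($z = \left(-5 - 8\right) 3 = \left(-13\right) 3 = -39$)
$c{\left(-5,H{\left(-2 \right)} \right)} z = \left(2 - \left(- \frac{1}{3}\right) \left(-2\right)\right) \left(-39\right) = \left(2 - \frac{2}{3}\right) \left(-39\right) = \frac{4}{3} \left(-39\right) = -52$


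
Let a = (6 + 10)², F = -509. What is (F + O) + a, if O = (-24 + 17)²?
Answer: -204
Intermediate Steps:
a = 256 (a = 16² = 256)
O = 49 (O = (-7)² = 49)
(F + O) + a = (-509 + 49) + 256 = -460 + 256 = -204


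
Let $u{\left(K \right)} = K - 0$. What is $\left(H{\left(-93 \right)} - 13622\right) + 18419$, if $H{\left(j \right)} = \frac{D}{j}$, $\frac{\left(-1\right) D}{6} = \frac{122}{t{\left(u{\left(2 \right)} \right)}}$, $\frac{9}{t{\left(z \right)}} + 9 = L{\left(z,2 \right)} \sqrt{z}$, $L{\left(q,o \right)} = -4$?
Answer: $\frac{148463}{31} - \frac{976 \sqrt{2}}{279} \approx 4784.2$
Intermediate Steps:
$u{\left(K \right)} = K$ ($u{\left(K \right)} = K + 0 = K$)
$t{\left(z \right)} = \frac{9}{-9 - 4 \sqrt{z}}$
$D = 732 + \frac{976 \sqrt{2}}{3}$ ($D = - 6 \frac{122}{9 \frac{1}{-9 - 4 \sqrt{2}}} = - 6 \cdot 122 \left(-1 - \frac{4 \sqrt{2}}{9}\right) = - 6 \left(-122 - \frac{488 \sqrt{2}}{9}\right) = 732 + \frac{976 \sqrt{2}}{3} \approx 1192.1$)
$H{\left(j \right)} = \frac{732 + \frac{976 \sqrt{2}}{3}}{j}$
$\left(H{\left(-93 \right)} - 13622\right) + 18419 = \left(\frac{244 \left(9 + 4 \sqrt{2}\right)}{3 \left(-93\right)} - 13622\right) + 18419 = \left(\frac{244}{3} \left(- \frac{1}{93}\right) \left(9 + 4 \sqrt{2}\right) - 13622\right) + 18419 = \left(\left(- \frac{244}{31} - \frac{976 \sqrt{2}}{279}\right) - 13622\right) + 18419 = \left(- \frac{422526}{31} - \frac{976 \sqrt{2}}{279}\right) + 18419 = \frac{148463}{31} - \frac{976 \sqrt{2}}{279}$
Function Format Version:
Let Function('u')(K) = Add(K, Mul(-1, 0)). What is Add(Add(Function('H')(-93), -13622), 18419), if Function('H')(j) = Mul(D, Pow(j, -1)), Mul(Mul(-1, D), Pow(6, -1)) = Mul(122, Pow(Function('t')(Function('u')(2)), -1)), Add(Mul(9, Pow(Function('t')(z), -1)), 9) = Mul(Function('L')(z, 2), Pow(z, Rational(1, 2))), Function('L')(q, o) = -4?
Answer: Add(Rational(148463, 31), Mul(Rational(-976, 279), Pow(2, Rational(1, 2)))) ≈ 4784.2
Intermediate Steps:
Function('u')(K) = K (Function('u')(K) = Add(K, 0) = K)
Function('t')(z) = Mul(9, Pow(Add(-9, Mul(-4, Pow(z, Rational(1, 2)))), -1))
D = Add(732, Mul(Rational(976, 3), Pow(2, Rational(1, 2)))) (D = Mul(-6, Mul(122, Pow(Mul(9, Pow(Add(-9, Mul(-4, Pow(2, Rational(1, 2)))), -1)), -1))) = Mul(-6, Mul(122, Add(-1, Mul(Rational(-4, 9), Pow(2, Rational(1, 2)))))) = Mul(-6, Add(-122, Mul(Rational(-488, 9), Pow(2, Rational(1, 2))))) = Add(732, Mul(Rational(976, 3), Pow(2, Rational(1, 2)))) ≈ 1192.1)
Function('H')(j) = Mul(Pow(j, -1), Add(732, Mul(Rational(976, 3), Pow(2, Rational(1, 2))))) (Function('H')(j) = Mul(Add(732, Mul(Rational(976, 3), Pow(2, Rational(1, 2)))), Pow(j, -1)) = Mul(Pow(j, -1), Add(732, Mul(Rational(976, 3), Pow(2, Rational(1, 2))))))
Add(Add(Function('H')(-93), -13622), 18419) = Add(Add(Mul(Rational(244, 3), Pow(-93, -1), Add(9, Mul(4, Pow(2, Rational(1, 2))))), -13622), 18419) = Add(Add(Mul(Rational(244, 3), Rational(-1, 93), Add(9, Mul(4, Pow(2, Rational(1, 2))))), -13622), 18419) = Add(Add(Add(Rational(-244, 31), Mul(Rational(-976, 279), Pow(2, Rational(1, 2)))), -13622), 18419) = Add(Add(Rational(-422526, 31), Mul(Rational(-976, 279), Pow(2, Rational(1, 2)))), 18419) = Add(Rational(148463, 31), Mul(Rational(-976, 279), Pow(2, Rational(1, 2))))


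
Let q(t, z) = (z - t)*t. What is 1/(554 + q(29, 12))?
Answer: 1/61 ≈ 0.016393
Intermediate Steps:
q(t, z) = t*(z - t)
1/(554 + q(29, 12)) = 1/(554 + 29*(12 - 1*29)) = 1/(554 + 29*(12 - 29)) = 1/(554 + 29*(-17)) = 1/(554 - 493) = 1/61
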